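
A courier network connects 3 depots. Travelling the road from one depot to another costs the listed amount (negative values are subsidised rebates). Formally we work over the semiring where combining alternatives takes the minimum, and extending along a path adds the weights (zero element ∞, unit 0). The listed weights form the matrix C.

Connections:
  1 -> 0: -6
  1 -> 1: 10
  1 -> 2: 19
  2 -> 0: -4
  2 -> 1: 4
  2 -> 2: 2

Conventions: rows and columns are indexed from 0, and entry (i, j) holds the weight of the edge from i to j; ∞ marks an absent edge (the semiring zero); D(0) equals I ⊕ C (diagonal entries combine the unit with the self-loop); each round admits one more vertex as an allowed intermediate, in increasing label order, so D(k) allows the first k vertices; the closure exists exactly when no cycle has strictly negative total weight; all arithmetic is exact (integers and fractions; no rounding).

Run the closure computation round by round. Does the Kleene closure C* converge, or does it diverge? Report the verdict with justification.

D(0):
  [0, ∞, ∞]
  [-6, 0, 19]
  [-4, 4, 0]
D(1):
  [0, ∞, ∞]
  [-6, 0, 19]
  [-4, 4, 0]
D(2):
  [0, ∞, ∞]
  [-6, 0, 19]
  [-4, 4, 0]
D(3):
  [0, ∞, ∞]
  [-6, 0, 19]
  [-4, 4, 0]
Key observation: every diagonal entry stays at the unit through all rounds, so no improving cycle exists.
Answer: CONVERGES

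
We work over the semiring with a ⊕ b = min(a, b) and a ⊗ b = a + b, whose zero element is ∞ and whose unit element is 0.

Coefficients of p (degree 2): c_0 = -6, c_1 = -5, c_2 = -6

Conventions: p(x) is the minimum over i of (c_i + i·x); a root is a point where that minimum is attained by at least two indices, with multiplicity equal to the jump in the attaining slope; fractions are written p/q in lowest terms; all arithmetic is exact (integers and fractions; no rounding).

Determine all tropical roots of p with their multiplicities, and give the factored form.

hull edge (i=0, c=-6) to (i=2, c=-6): slope 0, span 2
Factored form: p(x) = -6 ⊗ (x ⊕ 0) ⊗ (x ⊕ 0)
Answer: roots = 0 (mult 2)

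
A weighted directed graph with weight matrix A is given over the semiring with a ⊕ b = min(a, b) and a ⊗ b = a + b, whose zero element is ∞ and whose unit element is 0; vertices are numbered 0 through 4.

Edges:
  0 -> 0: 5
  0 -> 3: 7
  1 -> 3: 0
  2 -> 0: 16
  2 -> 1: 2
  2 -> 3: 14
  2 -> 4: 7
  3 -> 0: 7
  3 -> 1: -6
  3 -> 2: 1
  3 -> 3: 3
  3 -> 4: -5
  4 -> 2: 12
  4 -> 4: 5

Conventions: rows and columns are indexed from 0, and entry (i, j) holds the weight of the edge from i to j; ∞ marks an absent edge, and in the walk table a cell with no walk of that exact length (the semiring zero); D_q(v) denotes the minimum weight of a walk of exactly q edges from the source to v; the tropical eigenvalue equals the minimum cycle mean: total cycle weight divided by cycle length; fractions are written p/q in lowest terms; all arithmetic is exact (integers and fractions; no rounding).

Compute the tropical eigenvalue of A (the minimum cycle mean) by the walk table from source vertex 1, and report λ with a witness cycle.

q=0: [∞, 0, ∞, ∞, ∞]
q=1: [∞, ∞, ∞, 0, ∞]
q=2: [7, -6, 1, 3, -5]
q=3: [10, -3, 4, -6, -2]
q=4: [1, -12, -5, -3, -11]
q=5: [4, -9, -2, -12, -8]
Optimal cycle mean attained by: cycle 1->3->1, total 0 + (-6), length 2.
Answer: λ = -3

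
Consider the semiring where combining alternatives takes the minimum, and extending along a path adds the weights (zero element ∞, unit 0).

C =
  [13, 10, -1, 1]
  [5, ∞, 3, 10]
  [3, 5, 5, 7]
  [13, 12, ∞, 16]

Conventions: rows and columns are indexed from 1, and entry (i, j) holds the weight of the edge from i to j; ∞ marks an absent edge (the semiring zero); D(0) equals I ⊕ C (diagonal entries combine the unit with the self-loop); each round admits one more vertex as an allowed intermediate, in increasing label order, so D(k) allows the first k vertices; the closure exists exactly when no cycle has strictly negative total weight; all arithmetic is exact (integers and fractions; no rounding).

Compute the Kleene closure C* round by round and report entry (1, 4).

D(0):
  [0, 10, -1, 1]
  [5, 0, 3, 10]
  [3, 5, 0, 7]
  [13, 12, ∞, 0]
D(1):
  [0, 10, -1, 1]
  [5, 0, 3, 6]
  [3, 5, 0, 4]
  [13, 12, 12, 0]
D(2):
  [0, 10, -1, 1]
  [5, 0, 3, 6]
  [3, 5, 0, 4]
  [13, 12, 12, 0]
D(3):
  [0, 4, -1, 1]
  [5, 0, 3, 6]
  [3, 5, 0, 4]
  [13, 12, 12, 0]
D(4):
  [0, 4, -1, 1]
  [5, 0, 3, 6]
  [3, 5, 0, 4]
  [13, 12, 12, 0]
Answer: C*[1][4] = 1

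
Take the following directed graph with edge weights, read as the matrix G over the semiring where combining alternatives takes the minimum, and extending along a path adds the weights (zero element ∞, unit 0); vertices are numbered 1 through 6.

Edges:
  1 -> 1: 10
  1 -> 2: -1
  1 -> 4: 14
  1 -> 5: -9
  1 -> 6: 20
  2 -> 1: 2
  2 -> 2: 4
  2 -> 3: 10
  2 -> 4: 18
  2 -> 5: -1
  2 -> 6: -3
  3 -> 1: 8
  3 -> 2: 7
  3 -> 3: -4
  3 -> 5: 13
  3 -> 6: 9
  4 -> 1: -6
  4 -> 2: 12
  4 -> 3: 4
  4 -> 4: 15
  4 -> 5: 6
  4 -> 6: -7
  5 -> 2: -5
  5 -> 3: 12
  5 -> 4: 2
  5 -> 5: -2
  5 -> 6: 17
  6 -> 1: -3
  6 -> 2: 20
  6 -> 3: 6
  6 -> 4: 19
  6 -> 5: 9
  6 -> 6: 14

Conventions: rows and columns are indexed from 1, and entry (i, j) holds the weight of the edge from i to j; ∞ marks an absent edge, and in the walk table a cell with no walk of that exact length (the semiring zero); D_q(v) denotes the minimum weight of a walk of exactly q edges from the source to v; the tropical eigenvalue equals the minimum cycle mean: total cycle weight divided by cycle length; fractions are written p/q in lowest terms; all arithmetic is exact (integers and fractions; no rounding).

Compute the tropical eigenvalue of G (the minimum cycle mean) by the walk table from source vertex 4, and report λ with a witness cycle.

q=0: [∞, ∞, ∞, 0, ∞, ∞]
q=1: [-6, 12, 4, 15, 6, -7]
q=2: [-10, -7, -1, 8, -15, 7]
q=3: [-5, -20, -5, -13, -19, -10]
q=4: [-19, -24, -10, -17, -21, -23]
q=5: [-26, -26, -17, -19, -28, -27]
q=6: [-30, -33, -21, -26, -35, -29]
Optimal cycle mean attained by: cycle 1->5->2->6->1, total (-9) + (-5) + (-3) + (-3), length 4.
Answer: λ = -5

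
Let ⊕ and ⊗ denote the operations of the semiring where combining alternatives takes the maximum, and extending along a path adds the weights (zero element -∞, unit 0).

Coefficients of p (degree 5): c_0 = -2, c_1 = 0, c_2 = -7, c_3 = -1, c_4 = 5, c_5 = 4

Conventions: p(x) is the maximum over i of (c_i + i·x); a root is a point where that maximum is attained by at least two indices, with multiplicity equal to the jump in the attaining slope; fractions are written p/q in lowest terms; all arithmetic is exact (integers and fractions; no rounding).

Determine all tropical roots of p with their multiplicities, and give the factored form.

hull edge (i=0, c=-2) to (i=1, c=0): slope 2, span 1
hull edge (i=1, c=0) to (i=4, c=5): slope 5/3, span 3
hull edge (i=4, c=5) to (i=5, c=4): slope -1, span 1
Factored form: p(x) = 4 ⊗ (x ⊕ (-2)) ⊗ (x ⊕ (-5/3)) ⊗ (x ⊕ (-5/3)) ⊗ (x ⊕ (-5/3)) ⊗ (x ⊕ 1)
Answer: roots = -2 (mult 1), -5/3 (mult 3), 1 (mult 1)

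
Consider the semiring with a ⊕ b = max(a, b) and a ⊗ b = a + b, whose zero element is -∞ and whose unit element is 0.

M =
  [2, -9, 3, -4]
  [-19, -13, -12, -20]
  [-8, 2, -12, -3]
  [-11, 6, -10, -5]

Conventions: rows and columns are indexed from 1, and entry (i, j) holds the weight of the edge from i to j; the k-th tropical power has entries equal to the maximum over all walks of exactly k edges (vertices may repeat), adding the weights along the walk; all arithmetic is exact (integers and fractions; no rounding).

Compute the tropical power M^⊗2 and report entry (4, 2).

M^⊗2:
  [4, 5, 5, 0]
  [-17, -10, -16, -15]
  [-6, 3, -5, -8]
  [-9, 1, -6, -10]
Key observation: the optimum is the walk 4->4->2, with weight (-5) + 6 = 1.
Optimal value attained by: walk 4->4->2.
Answer: (M^⊗2)[4][2] = 1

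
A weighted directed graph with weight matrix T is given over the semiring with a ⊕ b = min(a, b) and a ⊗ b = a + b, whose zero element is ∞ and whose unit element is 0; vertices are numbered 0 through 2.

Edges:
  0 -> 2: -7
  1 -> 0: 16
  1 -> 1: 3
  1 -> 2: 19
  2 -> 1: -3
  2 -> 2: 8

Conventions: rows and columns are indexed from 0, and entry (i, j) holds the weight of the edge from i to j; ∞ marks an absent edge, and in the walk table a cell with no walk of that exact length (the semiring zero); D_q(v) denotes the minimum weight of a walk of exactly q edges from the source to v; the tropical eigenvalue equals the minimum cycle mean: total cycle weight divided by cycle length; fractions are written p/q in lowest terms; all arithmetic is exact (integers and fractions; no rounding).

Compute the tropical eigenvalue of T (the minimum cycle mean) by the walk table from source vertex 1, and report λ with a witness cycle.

q=0: [∞, 0, ∞]
q=1: [16, 3, 19]
q=2: [19, 6, 9]
q=3: [22, 6, 12]
Optimal cycle mean attained by: cycle 0->2->1->0, total (-7) + (-3) + 16, length 3.
Answer: λ = 2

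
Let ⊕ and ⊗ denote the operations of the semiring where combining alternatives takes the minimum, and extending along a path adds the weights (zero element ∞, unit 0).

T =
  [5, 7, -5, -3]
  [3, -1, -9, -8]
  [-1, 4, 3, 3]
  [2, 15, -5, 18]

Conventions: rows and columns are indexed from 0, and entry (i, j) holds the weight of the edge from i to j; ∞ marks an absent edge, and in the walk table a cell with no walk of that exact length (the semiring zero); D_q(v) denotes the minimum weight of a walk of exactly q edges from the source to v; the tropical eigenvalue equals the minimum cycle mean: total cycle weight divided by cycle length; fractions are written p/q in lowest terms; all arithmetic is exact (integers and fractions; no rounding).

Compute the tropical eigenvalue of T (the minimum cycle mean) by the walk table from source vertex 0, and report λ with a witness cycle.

q=0: [0, ∞, ∞, ∞]
q=1: [5, 7, -5, -3]
q=2: [-6, -1, -8, -2]
q=3: [-9, -4, -11, -9]
q=4: [-12, -7, -14, -12]
Optimal cycle mean attained by: cycle 0->2->0, total (-5) + (-1), length 2.
Answer: λ = -3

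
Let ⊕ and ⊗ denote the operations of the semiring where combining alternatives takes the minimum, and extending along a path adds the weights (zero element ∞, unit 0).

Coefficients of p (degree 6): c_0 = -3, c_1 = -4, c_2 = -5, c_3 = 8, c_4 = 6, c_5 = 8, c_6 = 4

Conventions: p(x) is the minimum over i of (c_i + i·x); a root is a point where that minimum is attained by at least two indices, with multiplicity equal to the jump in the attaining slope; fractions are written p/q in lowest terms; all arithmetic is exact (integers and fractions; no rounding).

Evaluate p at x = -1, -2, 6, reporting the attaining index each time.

p(-1) = min(-3+0·(-1)=-3, -4+1·(-1)=-5, -5+2·(-1)=-7, 8+3·(-1)=5, 6+4·(-1)=2, 8+5·(-1)=3, 4+6·(-1)=-2) = -7 (attained by i=2)
p(-2) = min(-3+0·(-2)=-3, -4+1·(-2)=-6, -5+2·(-2)=-9, 8+3·(-2)=2, 6+4·(-2)=-2, 8+5·(-2)=-2, 4+6·(-2)=-8) = -9 (attained by i=2)
p(6) = min(-3+0·6=-3, -4+1·6=2, -5+2·6=7, 8+3·6=26, 6+4·6=30, 8+5·6=38, 4+6·6=40) = -3 (attained by i=0)
Answer: p(-1) = -7; p(-2) = -9; p(6) = -3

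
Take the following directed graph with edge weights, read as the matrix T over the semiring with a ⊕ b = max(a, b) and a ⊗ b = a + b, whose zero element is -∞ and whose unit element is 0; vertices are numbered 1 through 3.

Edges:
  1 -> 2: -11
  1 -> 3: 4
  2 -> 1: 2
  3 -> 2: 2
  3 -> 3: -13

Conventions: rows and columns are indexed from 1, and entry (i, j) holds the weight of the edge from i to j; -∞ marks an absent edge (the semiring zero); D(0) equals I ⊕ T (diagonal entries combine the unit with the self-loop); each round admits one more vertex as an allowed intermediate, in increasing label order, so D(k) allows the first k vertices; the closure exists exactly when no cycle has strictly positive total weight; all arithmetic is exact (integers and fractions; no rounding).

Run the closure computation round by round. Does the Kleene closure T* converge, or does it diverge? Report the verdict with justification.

D(0):
  [0, -11, 4]
  [2, 0, -∞]
  [-∞, 2, 0]
D(1):
  [0, -11, 4]
  [2, 0, 6]
  [-∞, 2, 0]
Detection: at round 2, diagonal entry (3, 3) turns strictly positive.
Key observation: the cycle 3->2->1->3 has total weight 2 + 2 + 4, which is strictly positive.
Answer: DIVERGES — positive cycle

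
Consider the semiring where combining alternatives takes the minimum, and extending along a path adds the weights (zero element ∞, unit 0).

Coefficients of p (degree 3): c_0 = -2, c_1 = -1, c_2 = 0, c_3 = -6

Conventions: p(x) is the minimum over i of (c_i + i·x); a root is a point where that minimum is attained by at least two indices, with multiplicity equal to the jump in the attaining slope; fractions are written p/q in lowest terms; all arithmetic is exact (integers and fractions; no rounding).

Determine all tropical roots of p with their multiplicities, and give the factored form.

hull edge (i=0, c=-2) to (i=3, c=-6): slope -4/3, span 3
Factored form: p(x) = -6 ⊗ (x ⊕ 4/3) ⊗ (x ⊕ 4/3) ⊗ (x ⊕ 4/3)
Answer: roots = 4/3 (mult 3)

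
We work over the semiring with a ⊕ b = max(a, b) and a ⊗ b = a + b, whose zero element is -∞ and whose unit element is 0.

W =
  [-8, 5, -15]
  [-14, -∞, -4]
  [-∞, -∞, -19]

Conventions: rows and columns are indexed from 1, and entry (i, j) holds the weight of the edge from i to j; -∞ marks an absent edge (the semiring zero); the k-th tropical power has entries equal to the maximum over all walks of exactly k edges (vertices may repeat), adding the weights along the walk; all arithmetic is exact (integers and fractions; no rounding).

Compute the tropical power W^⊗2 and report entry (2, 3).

W^⊗2:
  [-9, -3, 1]
  [-22, -9, -23]
  [-∞, -∞, -38]
Key observation: the optimum is the walk 2->3->3, with weight (-4) + (-19) = -23.
Optimal value attained by: walk 2->3->3.
Answer: (W^⊗2)[2][3] = -23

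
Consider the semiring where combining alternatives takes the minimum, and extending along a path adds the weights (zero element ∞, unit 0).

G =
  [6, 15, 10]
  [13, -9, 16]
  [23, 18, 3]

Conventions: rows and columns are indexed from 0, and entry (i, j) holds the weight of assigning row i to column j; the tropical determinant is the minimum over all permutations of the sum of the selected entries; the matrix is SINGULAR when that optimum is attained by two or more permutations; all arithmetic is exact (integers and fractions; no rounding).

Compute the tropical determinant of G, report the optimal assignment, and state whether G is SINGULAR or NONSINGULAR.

σ = (0, 1, 2): 6 + (-9) + 3 = 0
σ = (0, 2, 1): 6 + 16 + 18 = 40
σ = (1, 0, 2): 15 + 13 + 3 = 31
σ = (1, 2, 0): 15 + 16 + 23 = 54
σ = (2, 0, 1): 10 + 13 + 18 = 41
σ = (2, 1, 0): 10 + (-9) + 23 = 24
Optimal value attained by: σ = (0, 1, 2).
Answer: det⊕(G) = 0; verdict: NONSINGULAR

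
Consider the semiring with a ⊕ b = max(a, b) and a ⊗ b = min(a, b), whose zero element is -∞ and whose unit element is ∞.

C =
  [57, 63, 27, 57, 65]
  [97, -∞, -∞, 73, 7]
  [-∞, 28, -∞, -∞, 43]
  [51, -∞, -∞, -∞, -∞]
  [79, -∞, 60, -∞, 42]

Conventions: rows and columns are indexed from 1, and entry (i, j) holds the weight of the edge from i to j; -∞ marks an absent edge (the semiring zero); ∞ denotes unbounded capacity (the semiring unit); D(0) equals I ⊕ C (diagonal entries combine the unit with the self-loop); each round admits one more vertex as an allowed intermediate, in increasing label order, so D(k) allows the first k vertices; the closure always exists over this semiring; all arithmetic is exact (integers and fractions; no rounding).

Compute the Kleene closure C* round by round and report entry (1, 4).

D(0):
  [∞, 63, 27, 57, 65]
  [97, ∞, -∞, 73, 7]
  [-∞, 28, ∞, -∞, 43]
  [51, -∞, -∞, ∞, -∞]
  [79, -∞, 60, -∞, ∞]
D(1):
  [∞, 63, 27, 57, 65]
  [97, ∞, 27, 73, 65]
  [-∞, 28, ∞, -∞, 43]
  [51, 51, 27, ∞, 51]
  [79, 63, 60, 57, ∞]
D(2):
  [∞, 63, 27, 63, 65]
  [97, ∞, 27, 73, 65]
  [28, 28, ∞, 28, 43]
  [51, 51, 27, ∞, 51]
  [79, 63, 60, 63, ∞]
D(3):
  [∞, 63, 27, 63, 65]
  [97, ∞, 27, 73, 65]
  [28, 28, ∞, 28, 43]
  [51, 51, 27, ∞, 51]
  [79, 63, 60, 63, ∞]
D(4):
  [∞, 63, 27, 63, 65]
  [97, ∞, 27, 73, 65]
  [28, 28, ∞, 28, 43]
  [51, 51, 27, ∞, 51]
  [79, 63, 60, 63, ∞]
D(5):
  [∞, 63, 60, 63, 65]
  [97, ∞, 60, 73, 65]
  [43, 43, ∞, 43, 43]
  [51, 51, 51, ∞, 51]
  [79, 63, 60, 63, ∞]
Answer: C*[1][4] = 63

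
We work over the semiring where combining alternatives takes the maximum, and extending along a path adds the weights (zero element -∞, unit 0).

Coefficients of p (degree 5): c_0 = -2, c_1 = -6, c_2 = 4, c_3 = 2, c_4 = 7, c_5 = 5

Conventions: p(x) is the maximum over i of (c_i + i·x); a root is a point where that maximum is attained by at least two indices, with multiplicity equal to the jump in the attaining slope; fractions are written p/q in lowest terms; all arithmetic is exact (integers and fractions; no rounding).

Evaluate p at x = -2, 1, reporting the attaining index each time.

p(-2) = max(-2+0·(-2)=-2, -6+1·(-2)=-8, 4+2·(-2)=0, 2+3·(-2)=-4, 7+4·(-2)=-1, 5+5·(-2)=-5) = 0 (attained by i=2)
p(1) = max(-2+0·1=-2, -6+1·1=-5, 4+2·1=6, 2+3·1=5, 7+4·1=11, 5+5·1=10) = 11 (attained by i=4)
Answer: p(-2) = 0; p(1) = 11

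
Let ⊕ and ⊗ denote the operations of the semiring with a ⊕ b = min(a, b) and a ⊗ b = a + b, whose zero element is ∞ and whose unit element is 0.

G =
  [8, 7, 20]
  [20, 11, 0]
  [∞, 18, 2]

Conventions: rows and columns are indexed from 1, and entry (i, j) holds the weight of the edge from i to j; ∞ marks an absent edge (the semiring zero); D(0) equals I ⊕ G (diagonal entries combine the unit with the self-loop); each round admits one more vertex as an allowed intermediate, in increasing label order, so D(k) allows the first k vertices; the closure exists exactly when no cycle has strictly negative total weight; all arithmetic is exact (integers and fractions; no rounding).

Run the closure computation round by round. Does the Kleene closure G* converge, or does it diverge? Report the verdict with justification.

D(0):
  [0, 7, 20]
  [20, 0, 0]
  [∞, 18, 0]
D(1):
  [0, 7, 20]
  [20, 0, 0]
  [∞, 18, 0]
D(2):
  [0, 7, 7]
  [20, 0, 0]
  [38, 18, 0]
D(3):
  [0, 7, 7]
  [20, 0, 0]
  [38, 18, 0]
Key observation: every diagonal entry stays at the unit through all rounds, so no improving cycle exists.
Answer: CONVERGES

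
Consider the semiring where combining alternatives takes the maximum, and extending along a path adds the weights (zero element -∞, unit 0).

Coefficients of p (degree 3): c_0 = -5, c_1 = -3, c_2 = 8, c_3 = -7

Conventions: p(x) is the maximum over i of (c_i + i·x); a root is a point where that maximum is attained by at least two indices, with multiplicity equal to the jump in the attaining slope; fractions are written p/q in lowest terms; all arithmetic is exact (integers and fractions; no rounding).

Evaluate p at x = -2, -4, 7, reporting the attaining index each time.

p(-2) = max(-5+0·(-2)=-5, -3+1·(-2)=-5, 8+2·(-2)=4, -7+3·(-2)=-13) = 4 (attained by i=2)
p(-4) = max(-5+0·(-4)=-5, -3+1·(-4)=-7, 8+2·(-4)=0, -7+3·(-4)=-19) = 0 (attained by i=2)
p(7) = max(-5+0·7=-5, -3+1·7=4, 8+2·7=22, -7+3·7=14) = 22 (attained by i=2)
Answer: p(-2) = 4; p(-4) = 0; p(7) = 22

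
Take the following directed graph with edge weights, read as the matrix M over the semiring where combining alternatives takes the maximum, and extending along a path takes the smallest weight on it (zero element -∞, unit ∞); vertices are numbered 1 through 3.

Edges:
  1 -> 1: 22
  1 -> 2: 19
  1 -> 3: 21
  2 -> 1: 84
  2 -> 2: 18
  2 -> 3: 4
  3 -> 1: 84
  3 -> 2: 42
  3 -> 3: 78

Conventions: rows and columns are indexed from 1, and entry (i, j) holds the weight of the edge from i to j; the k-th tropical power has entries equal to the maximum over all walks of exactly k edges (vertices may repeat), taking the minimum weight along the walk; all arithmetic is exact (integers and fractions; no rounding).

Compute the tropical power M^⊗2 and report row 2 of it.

M^⊗2:
  [22, 21, 21]
  [22, 19, 21]
  [78, 42, 78]
Answer: row 2 of M^⊗2 = [22, 19, 21]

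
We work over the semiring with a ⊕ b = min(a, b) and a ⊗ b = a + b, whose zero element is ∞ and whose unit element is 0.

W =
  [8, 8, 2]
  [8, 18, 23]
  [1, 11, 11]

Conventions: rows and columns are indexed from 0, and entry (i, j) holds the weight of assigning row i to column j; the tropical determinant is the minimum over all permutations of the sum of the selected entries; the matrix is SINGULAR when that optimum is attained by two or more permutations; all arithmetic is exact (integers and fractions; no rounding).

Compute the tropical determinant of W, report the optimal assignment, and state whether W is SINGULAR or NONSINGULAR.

σ = (0, 1, 2): 8 + 18 + 11 = 37
σ = (0, 2, 1): 8 + 23 + 11 = 42
σ = (1, 0, 2): 8 + 8 + 11 = 27
σ = (1, 2, 0): 8 + 23 + 1 = 32
σ = (2, 0, 1): 2 + 8 + 11 = 21
σ = (2, 1, 0): 2 + 18 + 1 = 21
Optimal value attained by: σ = (2, 0, 1).
Answer: det⊕(W) = 21; verdict: SINGULAR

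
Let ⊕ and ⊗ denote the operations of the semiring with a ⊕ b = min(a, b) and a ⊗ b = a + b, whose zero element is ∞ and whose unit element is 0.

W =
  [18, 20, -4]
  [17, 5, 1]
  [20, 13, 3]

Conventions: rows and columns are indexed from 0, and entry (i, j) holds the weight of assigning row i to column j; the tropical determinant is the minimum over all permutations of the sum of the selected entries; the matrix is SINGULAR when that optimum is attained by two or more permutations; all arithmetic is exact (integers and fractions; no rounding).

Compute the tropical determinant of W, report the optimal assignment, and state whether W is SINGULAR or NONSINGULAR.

σ = (0, 1, 2): 18 + 5 + 3 = 26
σ = (0, 2, 1): 18 + 1 + 13 = 32
σ = (1, 0, 2): 20 + 17 + 3 = 40
σ = (1, 2, 0): 20 + 1 + 20 = 41
σ = (2, 0, 1): (-4) + 17 + 13 = 26
σ = (2, 1, 0): (-4) + 5 + 20 = 21
Optimal value attained by: σ = (2, 1, 0).
Answer: det⊕(W) = 21; verdict: NONSINGULAR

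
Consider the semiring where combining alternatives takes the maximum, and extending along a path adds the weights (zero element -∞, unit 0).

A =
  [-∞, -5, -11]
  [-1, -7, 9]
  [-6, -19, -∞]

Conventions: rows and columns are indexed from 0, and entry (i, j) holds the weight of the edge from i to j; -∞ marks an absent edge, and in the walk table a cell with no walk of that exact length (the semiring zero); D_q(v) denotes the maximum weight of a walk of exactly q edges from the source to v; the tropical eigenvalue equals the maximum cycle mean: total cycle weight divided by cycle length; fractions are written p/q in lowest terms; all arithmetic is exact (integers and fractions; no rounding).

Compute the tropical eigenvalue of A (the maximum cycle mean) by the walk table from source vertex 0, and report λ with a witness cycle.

q=0: [0, -∞, -∞]
q=1: [-∞, -5, -11]
q=2: [-6, -12, 4]
q=3: [-2, -11, -3]
Optimal cycle mean attained by: cycle 0->1->2->0, total (-5) + 9 + (-6), length 3.
Answer: λ = -2/3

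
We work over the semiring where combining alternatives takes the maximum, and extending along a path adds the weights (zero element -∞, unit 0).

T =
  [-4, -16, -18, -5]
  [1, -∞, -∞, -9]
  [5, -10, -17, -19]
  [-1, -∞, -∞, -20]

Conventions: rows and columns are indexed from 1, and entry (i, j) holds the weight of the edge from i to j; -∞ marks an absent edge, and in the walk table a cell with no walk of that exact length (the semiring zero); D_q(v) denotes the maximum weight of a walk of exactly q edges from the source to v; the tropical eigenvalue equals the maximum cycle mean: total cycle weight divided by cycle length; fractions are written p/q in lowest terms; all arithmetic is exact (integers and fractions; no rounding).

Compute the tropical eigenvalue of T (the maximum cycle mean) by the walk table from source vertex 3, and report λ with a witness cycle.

q=0: [-∞, -∞, 0, -∞]
q=1: [5, -10, -17, -19]
q=2: [1, -11, -13, 0]
q=3: [-1, -15, -17, -4]
q=4: [-5, -17, -19, -6]
Optimal cycle mean attained by: cycle 1->4->1, total (-5) + (-1), length 2.
Answer: λ = -3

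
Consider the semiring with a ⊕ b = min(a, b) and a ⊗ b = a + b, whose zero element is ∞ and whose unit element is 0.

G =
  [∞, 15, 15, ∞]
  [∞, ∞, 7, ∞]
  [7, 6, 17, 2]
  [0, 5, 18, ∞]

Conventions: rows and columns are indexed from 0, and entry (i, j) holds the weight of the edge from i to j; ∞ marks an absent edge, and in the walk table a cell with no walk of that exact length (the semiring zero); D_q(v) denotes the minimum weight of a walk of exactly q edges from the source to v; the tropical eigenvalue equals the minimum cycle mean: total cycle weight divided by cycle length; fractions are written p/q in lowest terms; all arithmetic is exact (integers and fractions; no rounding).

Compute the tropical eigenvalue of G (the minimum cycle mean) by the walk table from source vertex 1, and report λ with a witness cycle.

q=0: [∞, 0, ∞, ∞]
q=1: [∞, ∞, 7, ∞]
q=2: [14, 13, 24, 9]
q=3: [9, 14, 20, 26]
q=4: [26, 24, 21, 22]
Optimal cycle mean attained by: cycle 1->2->3->1, total 7 + 2 + 5, length 3.
Answer: λ = 14/3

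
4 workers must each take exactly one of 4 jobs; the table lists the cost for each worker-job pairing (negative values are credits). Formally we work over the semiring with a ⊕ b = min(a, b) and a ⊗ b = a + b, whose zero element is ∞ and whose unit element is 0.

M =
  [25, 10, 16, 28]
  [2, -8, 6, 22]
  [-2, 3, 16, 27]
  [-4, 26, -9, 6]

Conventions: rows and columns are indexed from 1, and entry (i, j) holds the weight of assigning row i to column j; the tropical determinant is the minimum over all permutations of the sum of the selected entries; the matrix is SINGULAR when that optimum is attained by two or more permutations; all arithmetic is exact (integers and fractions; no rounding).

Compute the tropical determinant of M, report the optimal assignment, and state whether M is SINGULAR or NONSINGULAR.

σ = (1, 2, 3, 4): 25 + (-8) + 16 + 6 = 39
σ = (1, 2, 4, 3): 25 + (-8) + 27 + (-9) = 35
σ = (1, 3, 2, 4): 25 + 6 + 3 + 6 = 40
σ = (1, 3, 4, 2): 25 + 6 + 27 + 26 = 84
σ = (1, 4, 2, 3): 25 + 22 + 3 + (-9) = 41
σ = (1, 4, 3, 2): 25 + 22 + 16 + 26 = 89
σ = (2, 1, 3, 4): 10 + 2 + 16 + 6 = 34
σ = (2, 1, 4, 3): 10 + 2 + 27 + (-9) = 30
σ = (2, 3, 1, 4): 10 + 6 + (-2) + 6 = 20
σ = (2, 3, 4, 1): 10 + 6 + 27 + (-4) = 39
σ = (2, 4, 1, 3): 10 + 22 + (-2) + (-9) = 21
σ = (2, 4, 3, 1): 10 + 22 + 16 + (-4) = 44
σ = (3, 1, 2, 4): 16 + 2 + 3 + 6 = 27
σ = (3, 1, 4, 2): 16 + 2 + 27 + 26 = 71
σ = (3, 2, 1, 4): 16 + (-8) + (-2) + 6 = 12
σ = (3, 2, 4, 1): 16 + (-8) + 27 + (-4) = 31
σ = (3, 4, 1, 2): 16 + 22 + (-2) + 26 = 62
σ = (3, 4, 2, 1): 16 + 22 + 3 + (-4) = 37
σ = (4, 1, 2, 3): 28 + 2 + 3 + (-9) = 24
σ = (4, 1, 3, 2): 28 + 2 + 16 + 26 = 72
σ = (4, 2, 1, 3): 28 + (-8) + (-2) + (-9) = 9
σ = (4, 2, 3, 1): 28 + (-8) + 16 + (-4) = 32
σ = (4, 3, 1, 2): 28 + 6 + (-2) + 26 = 58
σ = (4, 3, 2, 1): 28 + 6 + 3 + (-4) = 33
Optimal value attained by: σ = (4, 2, 1, 3).
Answer: det⊕(M) = 9; verdict: NONSINGULAR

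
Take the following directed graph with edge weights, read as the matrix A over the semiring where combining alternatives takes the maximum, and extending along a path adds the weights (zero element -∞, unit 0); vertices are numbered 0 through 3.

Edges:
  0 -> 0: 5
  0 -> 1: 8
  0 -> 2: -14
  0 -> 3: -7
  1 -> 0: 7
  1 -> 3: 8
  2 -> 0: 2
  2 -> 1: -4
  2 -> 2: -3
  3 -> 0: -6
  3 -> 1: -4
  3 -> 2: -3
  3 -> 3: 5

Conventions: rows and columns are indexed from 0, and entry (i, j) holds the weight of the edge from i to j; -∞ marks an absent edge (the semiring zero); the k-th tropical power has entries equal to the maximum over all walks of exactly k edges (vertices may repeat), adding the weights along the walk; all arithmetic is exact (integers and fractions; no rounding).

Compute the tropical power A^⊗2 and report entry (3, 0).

A^⊗2:
  [15, 13, -9, 16]
  [12, 15, 5, 13]
  [7, 10, -6, 4]
  [3, 2, 2, 10]
Key observation: the optimum is the walk 3->1->0, with weight (-4) + 7 = 3.
Optimal value attained by: walk 3->1->0.
Answer: (A^⊗2)[3][0] = 3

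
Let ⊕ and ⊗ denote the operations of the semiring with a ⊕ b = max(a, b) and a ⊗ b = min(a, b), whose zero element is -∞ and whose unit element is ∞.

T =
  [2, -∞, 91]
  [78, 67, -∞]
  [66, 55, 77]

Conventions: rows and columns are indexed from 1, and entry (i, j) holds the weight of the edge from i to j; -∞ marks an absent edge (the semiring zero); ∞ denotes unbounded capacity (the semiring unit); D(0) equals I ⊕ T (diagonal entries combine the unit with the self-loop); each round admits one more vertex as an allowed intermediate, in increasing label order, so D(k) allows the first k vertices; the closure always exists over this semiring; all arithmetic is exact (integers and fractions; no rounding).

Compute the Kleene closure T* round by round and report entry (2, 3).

D(0):
  [∞, -∞, 91]
  [78, ∞, -∞]
  [66, 55, ∞]
D(1):
  [∞, -∞, 91]
  [78, ∞, 78]
  [66, 55, ∞]
D(2):
  [∞, -∞, 91]
  [78, ∞, 78]
  [66, 55, ∞]
D(3):
  [∞, 55, 91]
  [78, ∞, 78]
  [66, 55, ∞]
Answer: T*[2][3] = 78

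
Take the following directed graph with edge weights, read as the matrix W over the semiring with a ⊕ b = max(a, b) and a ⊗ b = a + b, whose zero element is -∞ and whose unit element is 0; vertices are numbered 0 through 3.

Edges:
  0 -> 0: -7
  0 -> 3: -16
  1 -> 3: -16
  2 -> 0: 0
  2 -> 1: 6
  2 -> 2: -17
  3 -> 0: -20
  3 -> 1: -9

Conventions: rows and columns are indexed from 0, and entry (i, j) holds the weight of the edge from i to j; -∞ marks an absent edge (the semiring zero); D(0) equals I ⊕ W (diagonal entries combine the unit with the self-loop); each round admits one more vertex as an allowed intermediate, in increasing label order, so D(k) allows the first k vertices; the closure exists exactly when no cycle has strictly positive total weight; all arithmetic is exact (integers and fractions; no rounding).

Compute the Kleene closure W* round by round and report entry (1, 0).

D(0):
  [0, -∞, -∞, -16]
  [-∞, 0, -∞, -16]
  [0, 6, 0, -∞]
  [-20, -9, -∞, 0]
D(1):
  [0, -∞, -∞, -16]
  [-∞, 0, -∞, -16]
  [0, 6, 0, -16]
  [-20, -9, -∞, 0]
D(2):
  [0, -∞, -∞, -16]
  [-∞, 0, -∞, -16]
  [0, 6, 0, -10]
  [-20, -9, -∞, 0]
D(3):
  [0, -∞, -∞, -16]
  [-∞, 0, -∞, -16]
  [0, 6, 0, -10]
  [-20, -9, -∞, 0]
D(4):
  [0, -25, -∞, -16]
  [-36, 0, -∞, -16]
  [0, 6, 0, -10]
  [-20, -9, -∞, 0]
Answer: W*[1][0] = -36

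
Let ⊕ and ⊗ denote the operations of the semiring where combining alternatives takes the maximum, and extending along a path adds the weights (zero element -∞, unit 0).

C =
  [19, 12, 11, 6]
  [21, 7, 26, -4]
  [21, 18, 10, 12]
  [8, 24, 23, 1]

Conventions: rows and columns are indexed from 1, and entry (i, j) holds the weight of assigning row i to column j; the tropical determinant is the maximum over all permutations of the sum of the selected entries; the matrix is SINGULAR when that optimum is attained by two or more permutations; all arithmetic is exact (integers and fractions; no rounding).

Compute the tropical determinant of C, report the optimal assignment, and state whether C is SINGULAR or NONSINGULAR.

σ = (1, 2, 3, 4): 19 + 7 + 10 + 1 = 37
σ = (1, 2, 4, 3): 19 + 7 + 12 + 23 = 61
σ = (1, 3, 2, 4): 19 + 26 + 18 + 1 = 64
σ = (1, 3, 4, 2): 19 + 26 + 12 + 24 = 81
σ = (1, 4, 2, 3): 19 + (-4) + 18 + 23 = 56
σ = (1, 4, 3, 2): 19 + (-4) + 10 + 24 = 49
σ = (2, 1, 3, 4): 12 + 21 + 10 + 1 = 44
σ = (2, 1, 4, 3): 12 + 21 + 12 + 23 = 68
σ = (2, 3, 1, 4): 12 + 26 + 21 + 1 = 60
σ = (2, 3, 4, 1): 12 + 26 + 12 + 8 = 58
σ = (2, 4, 1, 3): 12 + (-4) + 21 + 23 = 52
σ = (2, 4, 3, 1): 12 + (-4) + 10 + 8 = 26
σ = (3, 1, 2, 4): 11 + 21 + 18 + 1 = 51
σ = (3, 1, 4, 2): 11 + 21 + 12 + 24 = 68
σ = (3, 2, 1, 4): 11 + 7 + 21 + 1 = 40
σ = (3, 2, 4, 1): 11 + 7 + 12 + 8 = 38
σ = (3, 4, 1, 2): 11 + (-4) + 21 + 24 = 52
σ = (3, 4, 2, 1): 11 + (-4) + 18 + 8 = 33
σ = (4, 1, 2, 3): 6 + 21 + 18 + 23 = 68
σ = (4, 1, 3, 2): 6 + 21 + 10 + 24 = 61
σ = (4, 2, 1, 3): 6 + 7 + 21 + 23 = 57
σ = (4, 2, 3, 1): 6 + 7 + 10 + 8 = 31
σ = (4, 3, 1, 2): 6 + 26 + 21 + 24 = 77
σ = (4, 3, 2, 1): 6 + 26 + 18 + 8 = 58
Optimal value attained by: σ = (1, 3, 4, 2).
Answer: det⊕(C) = 81; verdict: NONSINGULAR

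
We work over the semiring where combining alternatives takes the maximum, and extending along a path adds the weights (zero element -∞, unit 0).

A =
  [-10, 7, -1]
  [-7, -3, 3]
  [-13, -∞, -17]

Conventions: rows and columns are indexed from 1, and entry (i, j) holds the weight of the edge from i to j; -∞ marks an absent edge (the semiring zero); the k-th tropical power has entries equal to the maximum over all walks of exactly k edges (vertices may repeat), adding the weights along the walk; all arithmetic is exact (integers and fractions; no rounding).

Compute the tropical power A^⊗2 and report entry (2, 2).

A^⊗2:
  [0, 4, 10]
  [-10, 0, 0]
  [-23, -6, -14]
Key observation: the optimum is the walk 2->1->2, with weight (-7) + 7 = 0.
Optimal value attained by: walk 2->1->2.
Answer: (A^⊗2)[2][2] = 0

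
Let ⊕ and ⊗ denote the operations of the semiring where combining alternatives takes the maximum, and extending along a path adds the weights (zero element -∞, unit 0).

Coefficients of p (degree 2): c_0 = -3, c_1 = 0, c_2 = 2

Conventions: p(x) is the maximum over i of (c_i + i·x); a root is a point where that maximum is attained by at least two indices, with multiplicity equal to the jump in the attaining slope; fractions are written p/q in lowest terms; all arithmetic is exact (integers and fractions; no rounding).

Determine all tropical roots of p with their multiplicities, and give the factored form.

hull edge (i=0, c=-3) to (i=1, c=0): slope 3, span 1
hull edge (i=1, c=0) to (i=2, c=2): slope 2, span 1
Factored form: p(x) = 2 ⊗ (x ⊕ (-3)) ⊗ (x ⊕ (-2))
Answer: roots = -3 (mult 1), -2 (mult 1)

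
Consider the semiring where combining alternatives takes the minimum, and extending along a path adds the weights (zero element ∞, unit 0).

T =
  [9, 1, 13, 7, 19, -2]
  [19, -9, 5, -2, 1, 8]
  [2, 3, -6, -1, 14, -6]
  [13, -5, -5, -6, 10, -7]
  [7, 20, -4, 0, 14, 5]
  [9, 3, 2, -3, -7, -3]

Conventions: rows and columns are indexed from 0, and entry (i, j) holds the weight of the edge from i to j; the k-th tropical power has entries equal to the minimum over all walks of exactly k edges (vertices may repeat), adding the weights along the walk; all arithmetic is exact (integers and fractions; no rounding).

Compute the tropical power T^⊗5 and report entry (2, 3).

T^⊗2:
  [7, -8, 0, -5, -9, -5]
  [7, -18, -7, -11, -8, -9]
  [-4, -6, -12, -9, -13, -12]
  [-3, -14, -11, -12, -14, -13]
  [-2, -5, -10, -6, -2, -10]
  [0, -8, -11, -9, -10, -10]
T^⊗3:
  [-2, -17, -13, -11, -12, -12]
  [-5, -27, -16, -20, -17, -18]
  [-10, -15, -18, -15, -19, -18]
  [-9, -23, -18, -18, -20, -19]
  [-8, -14, -16, -13, -17, -16]
  [-9, -17, -17, -15, -17, -17]
T^⊗4:
  [-11, -26, -19, -19, -19, -19]
  [-14, -36, -25, -29, -26, -27]
  [-16, -24, -24, -21, -25, -24]
  [-16, -32, -24, -25, -26, -25]
  [-14, -23, -22, -19, -23, -22]
  [-15, -26, -23, -21, -24, -23]
T^⊗5:
  [-17, -35, -25, -28, -26, -26]
  [-23, -45, -34, -38, -35, -36]
  [-22, -33, -30, -27, -31, -30]
  [-22, -41, -30, -34, -32, -32]
  [-20, -32, -28, -25, -29, -28]
  [-21, -35, -29, -28, -30, -29]
Key observation: the optimum is the walk 2->2->2->2->5->3, with weight (-6) + (-6) + (-6) + (-6) + (-3) = -27.
Optimal value attained by: walk 2->2->2->2->5->3.
Answer: (T^⊗5)[2][3] = -27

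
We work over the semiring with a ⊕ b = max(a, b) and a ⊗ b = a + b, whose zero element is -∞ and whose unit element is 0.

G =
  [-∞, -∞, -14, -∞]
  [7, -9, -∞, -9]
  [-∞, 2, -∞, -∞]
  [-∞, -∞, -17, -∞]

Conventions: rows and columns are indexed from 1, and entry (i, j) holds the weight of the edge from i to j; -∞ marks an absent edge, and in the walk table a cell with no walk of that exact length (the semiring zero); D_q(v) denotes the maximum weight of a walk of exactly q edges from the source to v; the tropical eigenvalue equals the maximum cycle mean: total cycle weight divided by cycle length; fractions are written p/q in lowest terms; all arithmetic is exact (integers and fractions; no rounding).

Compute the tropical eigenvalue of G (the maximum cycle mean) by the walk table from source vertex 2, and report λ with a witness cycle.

q=0: [-∞, 0, -∞, -∞]
q=1: [7, -9, -∞, -9]
q=2: [-2, -18, -7, -18]
q=3: [-11, -5, -16, -27]
q=4: [2, -14, -25, -14]
Optimal cycle mean attained by: cycle 1->3->2->1, total (-14) + 2 + 7, length 3.
Answer: λ = -5/3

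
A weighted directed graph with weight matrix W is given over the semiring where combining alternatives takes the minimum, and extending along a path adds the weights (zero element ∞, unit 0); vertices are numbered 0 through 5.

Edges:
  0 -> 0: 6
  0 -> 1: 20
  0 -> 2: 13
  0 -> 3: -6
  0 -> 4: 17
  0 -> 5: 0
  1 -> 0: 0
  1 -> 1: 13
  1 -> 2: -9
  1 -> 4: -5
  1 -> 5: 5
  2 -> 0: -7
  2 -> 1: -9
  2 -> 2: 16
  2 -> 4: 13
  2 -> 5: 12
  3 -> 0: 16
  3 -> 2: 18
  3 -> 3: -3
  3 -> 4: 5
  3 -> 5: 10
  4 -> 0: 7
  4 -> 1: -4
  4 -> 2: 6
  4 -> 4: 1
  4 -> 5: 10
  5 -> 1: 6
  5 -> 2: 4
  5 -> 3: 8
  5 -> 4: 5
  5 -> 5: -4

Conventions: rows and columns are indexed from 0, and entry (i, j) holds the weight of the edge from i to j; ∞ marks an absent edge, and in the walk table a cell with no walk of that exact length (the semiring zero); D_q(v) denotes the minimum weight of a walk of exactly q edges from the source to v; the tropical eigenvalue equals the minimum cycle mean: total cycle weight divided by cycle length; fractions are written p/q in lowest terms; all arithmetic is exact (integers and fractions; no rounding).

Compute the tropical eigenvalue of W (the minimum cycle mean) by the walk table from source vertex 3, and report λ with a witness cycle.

q=0: [∞, ∞, ∞, 0, ∞, ∞]
q=1: [16, ∞, 18, -3, 5, 10]
q=2: [11, 1, 11, -6, 2, 6]
q=3: [1, -2, -8, -9, -4, 2]
q=4: [-15, -17, -11, -12, -7, -2]
q=5: [-18, -20, -26, -21, -22, -15]
q=6: [-33, -35, -29, -24, -25, -19]
Optimal cycle mean attained by: cycle 1->2->1, total (-9) + (-9), length 2.
Answer: λ = -9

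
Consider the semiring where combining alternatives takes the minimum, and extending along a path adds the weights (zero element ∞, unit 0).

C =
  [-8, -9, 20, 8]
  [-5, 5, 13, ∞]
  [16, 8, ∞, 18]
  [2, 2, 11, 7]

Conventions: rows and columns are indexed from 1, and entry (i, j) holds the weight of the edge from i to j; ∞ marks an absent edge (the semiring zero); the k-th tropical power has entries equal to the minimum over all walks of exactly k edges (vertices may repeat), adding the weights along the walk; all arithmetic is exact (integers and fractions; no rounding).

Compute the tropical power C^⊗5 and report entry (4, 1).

C^⊗2:
  [-16, -17, 4, 0]
  [-13, -14, 15, 3]
  [3, 7, 21, 24]
  [-6, -7, 15, 10]
C^⊗3:
  [-24, -25, -4, -8]
  [-21, -22, -1, -5]
  [-5, -6, 20, 11]
  [-14, -15, 6, 2]
C^⊗4:
  [-32, -33, -12, -16]
  [-29, -30, -9, -13]
  [-13, -14, 7, 3]
  [-22, -23, -2, -6]
C^⊗5:
  [-40, -41, -20, -24]
  [-37, -38, -17, -21]
  [-21, -22, -1, -5]
  [-30, -31, -10, -14]
Key observation: the optimum is the walk 4->1->1->1->1->1, with weight 2 + (-8) + (-8) + (-8) + (-8) = -30.
Optimal value attained by: walk 4->1->1->1->1->1.
Answer: (C^⊗5)[4][1] = -30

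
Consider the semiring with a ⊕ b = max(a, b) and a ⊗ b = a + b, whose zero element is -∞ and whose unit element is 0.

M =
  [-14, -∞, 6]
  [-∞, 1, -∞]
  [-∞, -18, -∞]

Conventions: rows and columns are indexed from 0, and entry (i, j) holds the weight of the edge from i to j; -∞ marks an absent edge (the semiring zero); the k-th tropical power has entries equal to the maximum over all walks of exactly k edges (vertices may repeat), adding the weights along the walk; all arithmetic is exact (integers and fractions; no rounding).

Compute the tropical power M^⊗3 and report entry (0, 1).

M^⊗2:
  [-28, -12, -8]
  [-∞, 2, -∞]
  [-∞, -17, -∞]
M^⊗3:
  [-42, -11, -22]
  [-∞, 3, -∞]
  [-∞, -16, -∞]
Key observation: the optimum is the walk 0->2->1->1, with weight 6 + (-18) + 1 = -11.
Optimal value attained by: walk 0->2->1->1.
Answer: (M^⊗3)[0][1] = -11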